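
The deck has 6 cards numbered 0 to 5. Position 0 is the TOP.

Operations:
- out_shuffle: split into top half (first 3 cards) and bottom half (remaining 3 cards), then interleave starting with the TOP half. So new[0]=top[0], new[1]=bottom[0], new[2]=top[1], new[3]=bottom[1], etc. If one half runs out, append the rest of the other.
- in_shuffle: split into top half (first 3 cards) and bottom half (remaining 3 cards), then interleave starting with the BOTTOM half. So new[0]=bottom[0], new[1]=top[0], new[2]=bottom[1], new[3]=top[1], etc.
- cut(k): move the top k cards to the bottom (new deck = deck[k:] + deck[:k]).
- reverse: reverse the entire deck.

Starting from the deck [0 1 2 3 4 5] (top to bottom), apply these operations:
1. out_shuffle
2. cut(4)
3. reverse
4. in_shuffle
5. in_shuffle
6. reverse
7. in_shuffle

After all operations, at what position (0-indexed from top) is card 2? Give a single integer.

Answer: 0

Derivation:
After op 1 (out_shuffle): [0 3 1 4 2 5]
After op 2 (cut(4)): [2 5 0 3 1 4]
After op 3 (reverse): [4 1 3 0 5 2]
After op 4 (in_shuffle): [0 4 5 1 2 3]
After op 5 (in_shuffle): [1 0 2 4 3 5]
After op 6 (reverse): [5 3 4 2 0 1]
After op 7 (in_shuffle): [2 5 0 3 1 4]
Card 2 is at position 0.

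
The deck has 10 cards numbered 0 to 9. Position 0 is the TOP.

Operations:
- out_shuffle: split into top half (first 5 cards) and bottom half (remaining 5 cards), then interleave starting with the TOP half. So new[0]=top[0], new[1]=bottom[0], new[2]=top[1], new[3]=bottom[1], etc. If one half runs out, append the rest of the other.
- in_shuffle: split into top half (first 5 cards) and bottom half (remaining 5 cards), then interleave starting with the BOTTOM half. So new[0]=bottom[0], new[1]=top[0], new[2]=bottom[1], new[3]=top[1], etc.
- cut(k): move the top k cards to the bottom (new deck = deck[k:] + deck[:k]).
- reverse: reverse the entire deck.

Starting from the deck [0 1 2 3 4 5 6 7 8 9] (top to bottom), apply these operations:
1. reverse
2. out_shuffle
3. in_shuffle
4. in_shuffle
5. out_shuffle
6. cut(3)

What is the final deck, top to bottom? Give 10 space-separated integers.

After op 1 (reverse): [9 8 7 6 5 4 3 2 1 0]
After op 2 (out_shuffle): [9 4 8 3 7 2 6 1 5 0]
After op 3 (in_shuffle): [2 9 6 4 1 8 5 3 0 7]
After op 4 (in_shuffle): [8 2 5 9 3 6 0 4 7 1]
After op 5 (out_shuffle): [8 6 2 0 5 4 9 7 3 1]
After op 6 (cut(3)): [0 5 4 9 7 3 1 8 6 2]

Answer: 0 5 4 9 7 3 1 8 6 2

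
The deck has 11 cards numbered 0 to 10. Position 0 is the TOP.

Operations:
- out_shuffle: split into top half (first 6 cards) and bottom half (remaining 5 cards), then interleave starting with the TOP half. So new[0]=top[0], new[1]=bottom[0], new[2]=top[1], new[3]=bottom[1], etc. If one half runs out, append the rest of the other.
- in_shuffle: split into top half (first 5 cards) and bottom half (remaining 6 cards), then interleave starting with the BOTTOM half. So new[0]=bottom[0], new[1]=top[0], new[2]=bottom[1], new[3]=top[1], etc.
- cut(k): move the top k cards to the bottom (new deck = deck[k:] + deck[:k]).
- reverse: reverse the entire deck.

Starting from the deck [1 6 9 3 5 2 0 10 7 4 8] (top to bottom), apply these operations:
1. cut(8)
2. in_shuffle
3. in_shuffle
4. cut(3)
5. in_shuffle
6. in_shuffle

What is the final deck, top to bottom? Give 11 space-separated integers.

After op 1 (cut(8)): [7 4 8 1 6 9 3 5 2 0 10]
After op 2 (in_shuffle): [9 7 3 4 5 8 2 1 0 6 10]
After op 3 (in_shuffle): [8 9 2 7 1 3 0 4 6 5 10]
After op 4 (cut(3)): [7 1 3 0 4 6 5 10 8 9 2]
After op 5 (in_shuffle): [6 7 5 1 10 3 8 0 9 4 2]
After op 6 (in_shuffle): [3 6 8 7 0 5 9 1 4 10 2]

Answer: 3 6 8 7 0 5 9 1 4 10 2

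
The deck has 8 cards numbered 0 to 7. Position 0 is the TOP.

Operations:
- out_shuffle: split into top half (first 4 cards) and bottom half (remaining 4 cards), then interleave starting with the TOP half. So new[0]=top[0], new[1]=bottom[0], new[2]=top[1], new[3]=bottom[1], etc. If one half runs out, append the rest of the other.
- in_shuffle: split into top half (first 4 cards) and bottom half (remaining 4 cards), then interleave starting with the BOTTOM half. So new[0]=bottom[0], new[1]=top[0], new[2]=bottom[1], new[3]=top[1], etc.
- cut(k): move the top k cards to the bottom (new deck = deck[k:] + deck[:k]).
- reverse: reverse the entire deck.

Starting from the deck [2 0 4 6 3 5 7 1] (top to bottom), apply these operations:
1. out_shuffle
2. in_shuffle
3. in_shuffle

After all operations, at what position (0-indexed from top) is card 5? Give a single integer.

After op 1 (out_shuffle): [2 3 0 5 4 7 6 1]
After op 2 (in_shuffle): [4 2 7 3 6 0 1 5]
After op 3 (in_shuffle): [6 4 0 2 1 7 5 3]
Card 5 is at position 6.

Answer: 6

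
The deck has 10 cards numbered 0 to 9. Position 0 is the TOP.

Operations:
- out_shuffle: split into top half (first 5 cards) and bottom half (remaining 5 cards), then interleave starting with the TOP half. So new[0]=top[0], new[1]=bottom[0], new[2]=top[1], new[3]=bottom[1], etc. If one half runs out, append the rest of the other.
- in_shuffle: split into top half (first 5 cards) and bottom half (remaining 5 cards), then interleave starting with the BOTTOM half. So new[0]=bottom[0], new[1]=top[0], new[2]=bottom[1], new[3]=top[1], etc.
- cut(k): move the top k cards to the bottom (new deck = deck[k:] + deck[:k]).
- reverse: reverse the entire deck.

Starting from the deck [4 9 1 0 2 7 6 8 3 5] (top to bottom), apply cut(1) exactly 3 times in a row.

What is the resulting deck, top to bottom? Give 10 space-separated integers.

After op 1 (cut(1)): [9 1 0 2 7 6 8 3 5 4]
After op 2 (cut(1)): [1 0 2 7 6 8 3 5 4 9]
After op 3 (cut(1)): [0 2 7 6 8 3 5 4 9 1]

Answer: 0 2 7 6 8 3 5 4 9 1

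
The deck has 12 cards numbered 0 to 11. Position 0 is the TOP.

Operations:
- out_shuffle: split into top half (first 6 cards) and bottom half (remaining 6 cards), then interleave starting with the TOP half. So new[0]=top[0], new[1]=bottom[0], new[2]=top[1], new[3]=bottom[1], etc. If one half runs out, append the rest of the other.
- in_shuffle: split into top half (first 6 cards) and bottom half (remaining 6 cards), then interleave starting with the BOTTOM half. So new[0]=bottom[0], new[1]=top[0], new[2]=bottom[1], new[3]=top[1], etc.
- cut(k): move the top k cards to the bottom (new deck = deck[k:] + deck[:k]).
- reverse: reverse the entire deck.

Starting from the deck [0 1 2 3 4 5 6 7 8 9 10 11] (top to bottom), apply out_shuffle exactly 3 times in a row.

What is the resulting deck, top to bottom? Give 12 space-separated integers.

After op 1 (out_shuffle): [0 6 1 7 2 8 3 9 4 10 5 11]
After op 2 (out_shuffle): [0 3 6 9 1 4 7 10 2 5 8 11]
After op 3 (out_shuffle): [0 7 3 10 6 2 9 5 1 8 4 11]

Answer: 0 7 3 10 6 2 9 5 1 8 4 11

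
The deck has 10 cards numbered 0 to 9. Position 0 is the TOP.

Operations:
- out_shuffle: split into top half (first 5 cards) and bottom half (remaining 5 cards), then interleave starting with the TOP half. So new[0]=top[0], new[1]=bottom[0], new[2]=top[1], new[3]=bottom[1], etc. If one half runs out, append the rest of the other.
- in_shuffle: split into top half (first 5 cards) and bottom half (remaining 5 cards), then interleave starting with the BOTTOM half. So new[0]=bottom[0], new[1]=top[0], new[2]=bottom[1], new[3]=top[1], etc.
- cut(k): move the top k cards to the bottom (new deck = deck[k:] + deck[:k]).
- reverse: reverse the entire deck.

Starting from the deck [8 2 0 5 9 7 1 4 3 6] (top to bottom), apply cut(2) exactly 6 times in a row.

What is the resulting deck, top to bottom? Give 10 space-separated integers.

After op 1 (cut(2)): [0 5 9 7 1 4 3 6 8 2]
After op 2 (cut(2)): [9 7 1 4 3 6 8 2 0 5]
After op 3 (cut(2)): [1 4 3 6 8 2 0 5 9 7]
After op 4 (cut(2)): [3 6 8 2 0 5 9 7 1 4]
After op 5 (cut(2)): [8 2 0 5 9 7 1 4 3 6]
After op 6 (cut(2)): [0 5 9 7 1 4 3 6 8 2]

Answer: 0 5 9 7 1 4 3 6 8 2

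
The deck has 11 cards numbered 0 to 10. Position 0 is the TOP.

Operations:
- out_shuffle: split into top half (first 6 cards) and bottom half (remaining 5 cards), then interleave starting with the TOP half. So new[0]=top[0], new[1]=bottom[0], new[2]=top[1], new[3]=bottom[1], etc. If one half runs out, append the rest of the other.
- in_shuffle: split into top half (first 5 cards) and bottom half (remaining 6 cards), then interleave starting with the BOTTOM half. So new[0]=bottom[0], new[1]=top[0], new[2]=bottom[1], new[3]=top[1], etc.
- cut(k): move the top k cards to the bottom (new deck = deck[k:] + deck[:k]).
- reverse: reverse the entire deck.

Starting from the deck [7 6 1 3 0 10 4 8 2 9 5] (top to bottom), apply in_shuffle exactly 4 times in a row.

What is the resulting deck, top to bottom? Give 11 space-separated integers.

Answer: 2 4 0 1 7 9 8 10 3 6 5

Derivation:
After op 1 (in_shuffle): [10 7 4 6 8 1 2 3 9 0 5]
After op 2 (in_shuffle): [1 10 2 7 3 4 9 6 0 8 5]
After op 3 (in_shuffle): [4 1 9 10 6 2 0 7 8 3 5]
After op 4 (in_shuffle): [2 4 0 1 7 9 8 10 3 6 5]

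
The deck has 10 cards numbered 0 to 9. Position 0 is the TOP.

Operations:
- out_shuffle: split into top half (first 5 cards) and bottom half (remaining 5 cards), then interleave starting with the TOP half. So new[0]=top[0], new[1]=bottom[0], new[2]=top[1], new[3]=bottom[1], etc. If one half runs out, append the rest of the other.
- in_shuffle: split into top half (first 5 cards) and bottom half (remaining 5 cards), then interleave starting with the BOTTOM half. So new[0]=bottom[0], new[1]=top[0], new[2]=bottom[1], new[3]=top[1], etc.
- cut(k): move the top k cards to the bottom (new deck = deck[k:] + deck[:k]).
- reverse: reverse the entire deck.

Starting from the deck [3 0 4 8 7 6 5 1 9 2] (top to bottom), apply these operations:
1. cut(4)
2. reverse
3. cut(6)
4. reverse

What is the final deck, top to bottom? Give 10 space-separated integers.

Answer: 9 2 3 0 4 8 7 6 5 1

Derivation:
After op 1 (cut(4)): [7 6 5 1 9 2 3 0 4 8]
After op 2 (reverse): [8 4 0 3 2 9 1 5 6 7]
After op 3 (cut(6)): [1 5 6 7 8 4 0 3 2 9]
After op 4 (reverse): [9 2 3 0 4 8 7 6 5 1]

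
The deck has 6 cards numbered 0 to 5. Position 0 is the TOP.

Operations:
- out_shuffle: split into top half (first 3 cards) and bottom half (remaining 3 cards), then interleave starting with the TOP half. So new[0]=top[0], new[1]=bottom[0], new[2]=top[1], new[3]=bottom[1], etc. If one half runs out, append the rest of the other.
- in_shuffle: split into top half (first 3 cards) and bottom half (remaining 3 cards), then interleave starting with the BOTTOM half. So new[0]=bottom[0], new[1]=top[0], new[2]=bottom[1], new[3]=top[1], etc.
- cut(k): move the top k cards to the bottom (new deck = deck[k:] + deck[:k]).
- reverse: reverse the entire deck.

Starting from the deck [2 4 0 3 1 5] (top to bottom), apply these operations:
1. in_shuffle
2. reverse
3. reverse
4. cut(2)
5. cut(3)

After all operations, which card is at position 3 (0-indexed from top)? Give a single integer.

Answer: 1

Derivation:
After op 1 (in_shuffle): [3 2 1 4 5 0]
After op 2 (reverse): [0 5 4 1 2 3]
After op 3 (reverse): [3 2 1 4 5 0]
After op 4 (cut(2)): [1 4 5 0 3 2]
After op 5 (cut(3)): [0 3 2 1 4 5]
Position 3: card 1.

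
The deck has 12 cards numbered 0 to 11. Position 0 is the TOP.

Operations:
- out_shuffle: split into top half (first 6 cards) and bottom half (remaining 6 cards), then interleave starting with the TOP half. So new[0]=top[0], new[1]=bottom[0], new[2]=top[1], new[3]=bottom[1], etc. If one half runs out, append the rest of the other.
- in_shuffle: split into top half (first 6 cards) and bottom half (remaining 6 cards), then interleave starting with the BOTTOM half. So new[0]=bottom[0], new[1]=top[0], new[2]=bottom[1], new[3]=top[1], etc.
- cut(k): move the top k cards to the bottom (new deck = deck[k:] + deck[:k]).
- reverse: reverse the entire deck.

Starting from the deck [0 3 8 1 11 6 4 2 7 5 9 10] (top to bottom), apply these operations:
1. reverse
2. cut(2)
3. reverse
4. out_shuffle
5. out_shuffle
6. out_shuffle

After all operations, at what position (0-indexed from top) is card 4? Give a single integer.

Answer: 9

Derivation:
After op 1 (reverse): [10 9 5 7 2 4 6 11 1 8 3 0]
After op 2 (cut(2)): [5 7 2 4 6 11 1 8 3 0 10 9]
After op 3 (reverse): [9 10 0 3 8 1 11 6 4 2 7 5]
After op 4 (out_shuffle): [9 11 10 6 0 4 3 2 8 7 1 5]
After op 5 (out_shuffle): [9 3 11 2 10 8 6 7 0 1 4 5]
After op 6 (out_shuffle): [9 6 3 7 11 0 2 1 10 4 8 5]
Card 4 is at position 9.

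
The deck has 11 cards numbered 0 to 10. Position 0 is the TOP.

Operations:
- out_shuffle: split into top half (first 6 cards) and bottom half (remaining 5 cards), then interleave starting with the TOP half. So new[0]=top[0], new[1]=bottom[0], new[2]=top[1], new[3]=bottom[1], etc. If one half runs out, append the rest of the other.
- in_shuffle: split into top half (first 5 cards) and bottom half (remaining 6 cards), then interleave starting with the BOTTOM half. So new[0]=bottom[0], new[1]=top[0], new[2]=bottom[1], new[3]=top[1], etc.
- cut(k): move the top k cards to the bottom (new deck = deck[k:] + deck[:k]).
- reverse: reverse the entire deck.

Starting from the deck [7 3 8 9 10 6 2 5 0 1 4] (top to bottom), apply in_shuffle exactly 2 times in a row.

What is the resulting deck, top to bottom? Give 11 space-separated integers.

Answer: 8 6 0 7 9 2 1 3 10 5 4

Derivation:
After op 1 (in_shuffle): [6 7 2 3 5 8 0 9 1 10 4]
After op 2 (in_shuffle): [8 6 0 7 9 2 1 3 10 5 4]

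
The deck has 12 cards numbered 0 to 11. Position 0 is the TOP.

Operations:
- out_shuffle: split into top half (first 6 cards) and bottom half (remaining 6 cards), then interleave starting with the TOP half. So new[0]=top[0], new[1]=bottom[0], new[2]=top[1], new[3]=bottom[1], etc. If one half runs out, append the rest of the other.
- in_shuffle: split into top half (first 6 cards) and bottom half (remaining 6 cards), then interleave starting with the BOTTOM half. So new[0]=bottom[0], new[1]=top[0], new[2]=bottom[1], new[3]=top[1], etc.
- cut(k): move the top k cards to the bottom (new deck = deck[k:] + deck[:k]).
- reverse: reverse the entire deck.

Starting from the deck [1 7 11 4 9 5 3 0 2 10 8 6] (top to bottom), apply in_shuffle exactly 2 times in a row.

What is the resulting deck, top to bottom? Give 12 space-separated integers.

Answer: 10 3 4 1 8 0 9 7 6 2 5 11

Derivation:
After op 1 (in_shuffle): [3 1 0 7 2 11 10 4 8 9 6 5]
After op 2 (in_shuffle): [10 3 4 1 8 0 9 7 6 2 5 11]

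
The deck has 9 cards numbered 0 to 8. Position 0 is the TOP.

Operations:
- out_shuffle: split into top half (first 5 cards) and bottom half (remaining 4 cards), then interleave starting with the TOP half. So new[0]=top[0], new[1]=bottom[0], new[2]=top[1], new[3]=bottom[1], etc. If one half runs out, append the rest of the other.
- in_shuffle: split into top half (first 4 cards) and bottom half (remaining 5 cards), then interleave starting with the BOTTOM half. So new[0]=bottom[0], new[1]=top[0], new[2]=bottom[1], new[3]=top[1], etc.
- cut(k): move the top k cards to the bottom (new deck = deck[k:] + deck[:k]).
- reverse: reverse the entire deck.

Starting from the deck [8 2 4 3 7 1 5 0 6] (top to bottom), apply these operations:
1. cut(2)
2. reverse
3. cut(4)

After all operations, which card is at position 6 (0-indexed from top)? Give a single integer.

After op 1 (cut(2)): [4 3 7 1 5 0 6 8 2]
After op 2 (reverse): [2 8 6 0 5 1 7 3 4]
After op 3 (cut(4)): [5 1 7 3 4 2 8 6 0]
Position 6: card 8.

Answer: 8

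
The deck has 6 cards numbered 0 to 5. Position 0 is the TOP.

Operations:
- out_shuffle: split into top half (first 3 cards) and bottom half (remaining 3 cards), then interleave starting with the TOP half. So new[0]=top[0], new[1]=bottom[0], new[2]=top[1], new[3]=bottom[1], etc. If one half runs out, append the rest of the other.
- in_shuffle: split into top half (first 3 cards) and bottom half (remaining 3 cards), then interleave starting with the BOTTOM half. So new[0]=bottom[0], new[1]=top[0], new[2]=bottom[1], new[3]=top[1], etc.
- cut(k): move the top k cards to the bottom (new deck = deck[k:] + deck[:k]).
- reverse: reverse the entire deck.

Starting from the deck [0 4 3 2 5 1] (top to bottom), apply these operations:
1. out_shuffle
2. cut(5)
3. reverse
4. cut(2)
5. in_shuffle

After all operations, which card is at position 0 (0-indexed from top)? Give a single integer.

Answer: 1

Derivation:
After op 1 (out_shuffle): [0 2 4 5 3 1]
After op 2 (cut(5)): [1 0 2 4 5 3]
After op 3 (reverse): [3 5 4 2 0 1]
After op 4 (cut(2)): [4 2 0 1 3 5]
After op 5 (in_shuffle): [1 4 3 2 5 0]
Position 0: card 1.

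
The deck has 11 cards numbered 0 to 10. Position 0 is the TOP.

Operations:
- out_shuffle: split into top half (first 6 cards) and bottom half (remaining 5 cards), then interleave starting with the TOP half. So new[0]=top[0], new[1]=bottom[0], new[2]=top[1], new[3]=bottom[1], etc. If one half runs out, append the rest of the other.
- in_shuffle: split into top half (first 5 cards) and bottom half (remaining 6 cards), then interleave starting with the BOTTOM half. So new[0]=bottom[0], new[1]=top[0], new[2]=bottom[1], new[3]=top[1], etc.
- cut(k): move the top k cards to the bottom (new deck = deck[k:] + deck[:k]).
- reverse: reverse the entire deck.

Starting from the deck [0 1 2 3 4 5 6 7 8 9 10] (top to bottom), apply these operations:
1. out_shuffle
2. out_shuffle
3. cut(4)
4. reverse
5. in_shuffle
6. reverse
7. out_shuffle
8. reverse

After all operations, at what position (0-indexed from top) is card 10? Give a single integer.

After op 1 (out_shuffle): [0 6 1 7 2 8 3 9 4 10 5]
After op 2 (out_shuffle): [0 3 6 9 1 4 7 10 2 5 8]
After op 3 (cut(4)): [1 4 7 10 2 5 8 0 3 6 9]
After op 4 (reverse): [9 6 3 0 8 5 2 10 7 4 1]
After op 5 (in_shuffle): [5 9 2 6 10 3 7 0 4 8 1]
After op 6 (reverse): [1 8 4 0 7 3 10 6 2 9 5]
After op 7 (out_shuffle): [1 10 8 6 4 2 0 9 7 5 3]
After op 8 (reverse): [3 5 7 9 0 2 4 6 8 10 1]
Card 10 is at position 9.

Answer: 9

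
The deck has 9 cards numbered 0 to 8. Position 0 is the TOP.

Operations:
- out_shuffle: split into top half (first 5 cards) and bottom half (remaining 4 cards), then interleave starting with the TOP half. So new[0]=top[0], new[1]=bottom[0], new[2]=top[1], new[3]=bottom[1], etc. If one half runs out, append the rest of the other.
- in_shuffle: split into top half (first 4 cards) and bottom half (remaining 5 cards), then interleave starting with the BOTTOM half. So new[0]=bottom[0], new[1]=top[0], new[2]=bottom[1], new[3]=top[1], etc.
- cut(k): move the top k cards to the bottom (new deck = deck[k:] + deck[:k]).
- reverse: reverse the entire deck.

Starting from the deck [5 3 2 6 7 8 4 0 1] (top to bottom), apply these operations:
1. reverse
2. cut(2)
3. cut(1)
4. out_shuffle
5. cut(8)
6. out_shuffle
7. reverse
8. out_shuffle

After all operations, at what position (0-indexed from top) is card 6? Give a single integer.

Answer: 5

Derivation:
After op 1 (reverse): [1 0 4 8 7 6 2 3 5]
After op 2 (cut(2)): [4 8 7 6 2 3 5 1 0]
After op 3 (cut(1)): [8 7 6 2 3 5 1 0 4]
After op 4 (out_shuffle): [8 5 7 1 6 0 2 4 3]
After op 5 (cut(8)): [3 8 5 7 1 6 0 2 4]
After op 6 (out_shuffle): [3 6 8 0 5 2 7 4 1]
After op 7 (reverse): [1 4 7 2 5 0 8 6 3]
After op 8 (out_shuffle): [1 0 4 8 7 6 2 3 5]
Card 6 is at position 5.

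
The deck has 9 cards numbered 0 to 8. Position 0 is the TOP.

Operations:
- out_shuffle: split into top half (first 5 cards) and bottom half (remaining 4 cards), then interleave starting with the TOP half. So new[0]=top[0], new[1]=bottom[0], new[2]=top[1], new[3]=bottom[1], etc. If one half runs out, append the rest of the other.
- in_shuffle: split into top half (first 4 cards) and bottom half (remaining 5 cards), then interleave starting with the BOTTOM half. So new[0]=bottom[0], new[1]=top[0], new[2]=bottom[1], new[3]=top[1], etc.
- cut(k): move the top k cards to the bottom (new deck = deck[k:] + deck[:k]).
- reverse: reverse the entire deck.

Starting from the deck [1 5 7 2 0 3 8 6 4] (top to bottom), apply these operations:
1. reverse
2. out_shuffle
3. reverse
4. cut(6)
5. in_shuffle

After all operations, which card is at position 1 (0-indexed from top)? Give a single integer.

Answer: 6

Derivation:
After op 1 (reverse): [4 6 8 3 0 2 7 5 1]
After op 2 (out_shuffle): [4 2 6 7 8 5 3 1 0]
After op 3 (reverse): [0 1 3 5 8 7 6 2 4]
After op 4 (cut(6)): [6 2 4 0 1 3 5 8 7]
After op 5 (in_shuffle): [1 6 3 2 5 4 8 0 7]
Position 1: card 6.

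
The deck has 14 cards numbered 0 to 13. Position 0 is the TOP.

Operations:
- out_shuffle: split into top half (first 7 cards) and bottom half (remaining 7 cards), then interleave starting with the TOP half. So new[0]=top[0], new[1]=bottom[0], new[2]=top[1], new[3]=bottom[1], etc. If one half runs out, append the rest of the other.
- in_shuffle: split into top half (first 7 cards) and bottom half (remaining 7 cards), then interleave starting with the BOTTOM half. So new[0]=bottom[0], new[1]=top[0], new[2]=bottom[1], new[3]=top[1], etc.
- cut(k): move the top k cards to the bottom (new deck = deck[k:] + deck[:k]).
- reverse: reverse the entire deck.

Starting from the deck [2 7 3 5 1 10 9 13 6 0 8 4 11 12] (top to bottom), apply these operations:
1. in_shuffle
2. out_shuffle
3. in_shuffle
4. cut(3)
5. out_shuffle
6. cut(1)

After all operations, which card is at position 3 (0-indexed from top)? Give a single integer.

Answer: 2

Derivation:
After op 1 (in_shuffle): [13 2 6 7 0 3 8 5 4 1 11 10 12 9]
After op 2 (out_shuffle): [13 5 2 4 6 1 7 11 0 10 3 12 8 9]
After op 3 (in_shuffle): [11 13 0 5 10 2 3 4 12 6 8 1 9 7]
After op 4 (cut(3)): [5 10 2 3 4 12 6 8 1 9 7 11 13 0]
After op 5 (out_shuffle): [5 8 10 1 2 9 3 7 4 11 12 13 6 0]
After op 6 (cut(1)): [8 10 1 2 9 3 7 4 11 12 13 6 0 5]
Position 3: card 2.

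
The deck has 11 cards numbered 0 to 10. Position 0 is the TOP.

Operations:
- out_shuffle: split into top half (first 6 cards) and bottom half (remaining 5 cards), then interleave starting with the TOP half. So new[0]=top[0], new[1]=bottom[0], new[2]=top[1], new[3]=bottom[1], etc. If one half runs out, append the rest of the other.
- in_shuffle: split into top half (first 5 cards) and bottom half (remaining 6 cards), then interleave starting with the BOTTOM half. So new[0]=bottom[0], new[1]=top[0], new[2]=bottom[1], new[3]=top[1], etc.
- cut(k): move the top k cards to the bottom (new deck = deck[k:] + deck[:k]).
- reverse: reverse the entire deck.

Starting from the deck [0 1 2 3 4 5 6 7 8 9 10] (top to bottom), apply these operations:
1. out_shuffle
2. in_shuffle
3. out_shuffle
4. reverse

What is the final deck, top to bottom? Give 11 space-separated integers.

Answer: 1 5 9 2 6 10 3 7 0 4 8

Derivation:
After op 1 (out_shuffle): [0 6 1 7 2 8 3 9 4 10 5]
After op 2 (in_shuffle): [8 0 3 6 9 1 4 7 10 2 5]
After op 3 (out_shuffle): [8 4 0 7 3 10 6 2 9 5 1]
After op 4 (reverse): [1 5 9 2 6 10 3 7 0 4 8]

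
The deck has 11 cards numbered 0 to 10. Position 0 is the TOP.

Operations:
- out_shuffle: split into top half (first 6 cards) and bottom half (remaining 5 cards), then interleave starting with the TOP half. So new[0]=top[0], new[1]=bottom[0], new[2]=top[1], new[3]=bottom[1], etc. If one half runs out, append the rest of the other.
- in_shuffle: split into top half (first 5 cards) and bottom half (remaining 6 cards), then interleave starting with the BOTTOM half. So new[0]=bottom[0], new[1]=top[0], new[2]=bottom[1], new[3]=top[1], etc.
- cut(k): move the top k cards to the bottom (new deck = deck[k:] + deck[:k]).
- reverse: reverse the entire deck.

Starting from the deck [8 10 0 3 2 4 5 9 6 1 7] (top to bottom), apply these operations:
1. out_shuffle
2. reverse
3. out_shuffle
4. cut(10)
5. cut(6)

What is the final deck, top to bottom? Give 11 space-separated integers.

After op 1 (out_shuffle): [8 5 10 9 0 6 3 1 2 7 4]
After op 2 (reverse): [4 7 2 1 3 6 0 9 10 5 8]
After op 3 (out_shuffle): [4 0 7 9 2 10 1 5 3 8 6]
After op 4 (cut(10)): [6 4 0 7 9 2 10 1 5 3 8]
After op 5 (cut(6)): [10 1 5 3 8 6 4 0 7 9 2]

Answer: 10 1 5 3 8 6 4 0 7 9 2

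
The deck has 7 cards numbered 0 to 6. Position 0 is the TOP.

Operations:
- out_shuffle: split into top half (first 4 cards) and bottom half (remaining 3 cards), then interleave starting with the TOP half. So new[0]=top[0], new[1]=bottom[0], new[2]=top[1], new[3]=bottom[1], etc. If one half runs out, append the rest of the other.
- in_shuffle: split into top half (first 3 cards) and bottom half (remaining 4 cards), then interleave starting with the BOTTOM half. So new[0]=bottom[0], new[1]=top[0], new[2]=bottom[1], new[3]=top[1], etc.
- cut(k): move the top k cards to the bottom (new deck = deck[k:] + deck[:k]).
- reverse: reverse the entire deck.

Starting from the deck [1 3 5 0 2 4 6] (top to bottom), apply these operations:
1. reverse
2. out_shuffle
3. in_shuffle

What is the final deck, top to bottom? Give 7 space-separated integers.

Answer: 3 6 2 5 1 4 0

Derivation:
After op 1 (reverse): [6 4 2 0 5 3 1]
After op 2 (out_shuffle): [6 5 4 3 2 1 0]
After op 3 (in_shuffle): [3 6 2 5 1 4 0]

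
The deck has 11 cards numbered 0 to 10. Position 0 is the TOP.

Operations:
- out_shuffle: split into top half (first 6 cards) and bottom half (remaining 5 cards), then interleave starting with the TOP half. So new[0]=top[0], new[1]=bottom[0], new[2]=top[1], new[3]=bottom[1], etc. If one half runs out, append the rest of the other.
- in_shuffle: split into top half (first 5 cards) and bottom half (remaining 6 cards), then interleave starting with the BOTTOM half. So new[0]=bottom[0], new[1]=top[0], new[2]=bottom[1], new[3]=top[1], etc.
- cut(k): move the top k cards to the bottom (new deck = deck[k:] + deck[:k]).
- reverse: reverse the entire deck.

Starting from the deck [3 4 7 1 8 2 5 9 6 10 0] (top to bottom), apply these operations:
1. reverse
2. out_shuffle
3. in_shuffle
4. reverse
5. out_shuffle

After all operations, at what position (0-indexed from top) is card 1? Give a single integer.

Answer: 6

Derivation:
After op 1 (reverse): [0 10 6 9 5 2 8 1 7 4 3]
After op 2 (out_shuffle): [0 8 10 1 6 7 9 4 5 3 2]
After op 3 (in_shuffle): [7 0 9 8 4 10 5 1 3 6 2]
After op 4 (reverse): [2 6 3 1 5 10 4 8 9 0 7]
After op 5 (out_shuffle): [2 4 6 8 3 9 1 0 5 7 10]
Card 1 is at position 6.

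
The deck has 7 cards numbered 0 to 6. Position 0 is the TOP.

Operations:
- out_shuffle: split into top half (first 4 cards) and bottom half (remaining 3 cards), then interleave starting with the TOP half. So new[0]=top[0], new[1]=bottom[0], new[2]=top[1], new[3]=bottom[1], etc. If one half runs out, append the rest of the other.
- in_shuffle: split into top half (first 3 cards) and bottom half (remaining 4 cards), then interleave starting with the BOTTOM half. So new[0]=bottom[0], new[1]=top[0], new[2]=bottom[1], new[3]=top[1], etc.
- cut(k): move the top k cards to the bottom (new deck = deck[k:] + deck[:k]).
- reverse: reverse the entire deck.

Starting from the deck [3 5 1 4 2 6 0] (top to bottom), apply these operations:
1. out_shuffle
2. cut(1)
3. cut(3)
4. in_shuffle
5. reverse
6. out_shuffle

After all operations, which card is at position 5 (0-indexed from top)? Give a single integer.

Answer: 3

Derivation:
After op 1 (out_shuffle): [3 2 5 6 1 0 4]
After op 2 (cut(1)): [2 5 6 1 0 4 3]
After op 3 (cut(3)): [1 0 4 3 2 5 6]
After op 4 (in_shuffle): [3 1 2 0 5 4 6]
After op 5 (reverse): [6 4 5 0 2 1 3]
After op 6 (out_shuffle): [6 2 4 1 5 3 0]
Position 5: card 3.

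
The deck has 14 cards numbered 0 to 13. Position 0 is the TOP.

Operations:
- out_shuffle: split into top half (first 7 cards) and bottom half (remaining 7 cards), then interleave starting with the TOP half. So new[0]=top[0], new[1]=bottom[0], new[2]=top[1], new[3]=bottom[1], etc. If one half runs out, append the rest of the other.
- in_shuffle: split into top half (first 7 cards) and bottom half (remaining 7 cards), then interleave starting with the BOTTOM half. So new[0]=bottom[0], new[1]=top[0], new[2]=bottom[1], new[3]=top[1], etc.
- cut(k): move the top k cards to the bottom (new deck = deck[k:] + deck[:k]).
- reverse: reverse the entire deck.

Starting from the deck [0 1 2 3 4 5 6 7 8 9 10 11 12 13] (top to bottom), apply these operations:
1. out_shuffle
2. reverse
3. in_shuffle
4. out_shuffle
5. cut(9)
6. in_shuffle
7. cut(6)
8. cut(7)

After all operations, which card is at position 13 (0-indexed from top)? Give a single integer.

Answer: 2

Derivation:
After op 1 (out_shuffle): [0 7 1 8 2 9 3 10 4 11 5 12 6 13]
After op 2 (reverse): [13 6 12 5 11 4 10 3 9 2 8 1 7 0]
After op 3 (in_shuffle): [3 13 9 6 2 12 8 5 1 11 7 4 0 10]
After op 4 (out_shuffle): [3 5 13 1 9 11 6 7 2 4 12 0 8 10]
After op 5 (cut(9)): [4 12 0 8 10 3 5 13 1 9 11 6 7 2]
After op 6 (in_shuffle): [13 4 1 12 9 0 11 8 6 10 7 3 2 5]
After op 7 (cut(6)): [11 8 6 10 7 3 2 5 13 4 1 12 9 0]
After op 8 (cut(7)): [5 13 4 1 12 9 0 11 8 6 10 7 3 2]
Position 13: card 2.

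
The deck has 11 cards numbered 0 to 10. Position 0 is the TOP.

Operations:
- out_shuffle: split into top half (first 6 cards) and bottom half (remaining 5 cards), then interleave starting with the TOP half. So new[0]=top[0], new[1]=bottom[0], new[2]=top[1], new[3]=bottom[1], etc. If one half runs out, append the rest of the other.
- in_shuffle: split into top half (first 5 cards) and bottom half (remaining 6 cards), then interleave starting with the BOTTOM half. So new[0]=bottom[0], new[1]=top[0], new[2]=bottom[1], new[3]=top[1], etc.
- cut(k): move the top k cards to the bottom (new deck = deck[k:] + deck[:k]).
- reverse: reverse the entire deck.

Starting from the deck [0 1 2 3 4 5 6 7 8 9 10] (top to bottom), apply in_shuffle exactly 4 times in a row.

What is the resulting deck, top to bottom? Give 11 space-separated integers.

Answer: 8 6 4 2 0 9 7 5 3 1 10

Derivation:
After op 1 (in_shuffle): [5 0 6 1 7 2 8 3 9 4 10]
After op 2 (in_shuffle): [2 5 8 0 3 6 9 1 4 7 10]
After op 3 (in_shuffle): [6 2 9 5 1 8 4 0 7 3 10]
After op 4 (in_shuffle): [8 6 4 2 0 9 7 5 3 1 10]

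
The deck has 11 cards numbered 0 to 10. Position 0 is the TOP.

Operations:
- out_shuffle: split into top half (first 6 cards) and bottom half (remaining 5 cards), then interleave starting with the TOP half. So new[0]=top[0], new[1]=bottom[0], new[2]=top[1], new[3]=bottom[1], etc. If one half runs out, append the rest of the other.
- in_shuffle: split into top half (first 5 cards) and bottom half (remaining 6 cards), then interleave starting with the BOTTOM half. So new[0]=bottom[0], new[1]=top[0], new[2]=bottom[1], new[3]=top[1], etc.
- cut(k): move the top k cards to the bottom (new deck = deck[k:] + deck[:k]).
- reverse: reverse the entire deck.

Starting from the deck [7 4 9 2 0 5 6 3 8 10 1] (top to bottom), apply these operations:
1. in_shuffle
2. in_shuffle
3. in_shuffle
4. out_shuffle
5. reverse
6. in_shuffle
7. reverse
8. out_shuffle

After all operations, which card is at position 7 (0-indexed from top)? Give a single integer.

Answer: 8

Derivation:
After op 1 (in_shuffle): [5 7 6 4 3 9 8 2 10 0 1]
After op 2 (in_shuffle): [9 5 8 7 2 6 10 4 0 3 1]
After op 3 (in_shuffle): [6 9 10 5 4 8 0 7 3 2 1]
After op 4 (out_shuffle): [6 0 9 7 10 3 5 2 4 1 8]
After op 5 (reverse): [8 1 4 2 5 3 10 7 9 0 6]
After op 6 (in_shuffle): [3 8 10 1 7 4 9 2 0 5 6]
After op 7 (reverse): [6 5 0 2 9 4 7 1 10 8 3]
After op 8 (out_shuffle): [6 7 5 1 0 10 2 8 9 3 4]
Position 7: card 8.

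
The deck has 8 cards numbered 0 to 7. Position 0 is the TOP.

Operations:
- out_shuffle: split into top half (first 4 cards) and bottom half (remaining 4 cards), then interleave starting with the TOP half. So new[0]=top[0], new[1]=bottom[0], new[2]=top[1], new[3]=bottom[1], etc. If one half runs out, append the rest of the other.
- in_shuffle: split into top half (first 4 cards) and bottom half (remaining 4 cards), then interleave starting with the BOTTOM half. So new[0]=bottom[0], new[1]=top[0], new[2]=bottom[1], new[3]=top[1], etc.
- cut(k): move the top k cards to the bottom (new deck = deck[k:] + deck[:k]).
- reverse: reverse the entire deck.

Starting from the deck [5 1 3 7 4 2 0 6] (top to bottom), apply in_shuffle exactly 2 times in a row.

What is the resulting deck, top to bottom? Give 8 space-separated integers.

Answer: 0 4 3 5 6 2 7 1

Derivation:
After op 1 (in_shuffle): [4 5 2 1 0 3 6 7]
After op 2 (in_shuffle): [0 4 3 5 6 2 7 1]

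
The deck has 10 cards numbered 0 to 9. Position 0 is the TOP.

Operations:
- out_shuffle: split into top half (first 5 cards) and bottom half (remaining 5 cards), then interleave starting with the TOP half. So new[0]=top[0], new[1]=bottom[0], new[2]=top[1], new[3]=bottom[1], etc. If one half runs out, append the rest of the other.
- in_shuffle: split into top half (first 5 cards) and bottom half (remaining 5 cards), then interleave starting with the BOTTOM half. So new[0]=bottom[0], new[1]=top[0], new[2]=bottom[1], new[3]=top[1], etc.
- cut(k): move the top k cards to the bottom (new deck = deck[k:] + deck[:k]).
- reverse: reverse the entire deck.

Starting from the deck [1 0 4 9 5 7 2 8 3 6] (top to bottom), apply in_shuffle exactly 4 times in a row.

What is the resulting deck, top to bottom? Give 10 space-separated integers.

Answer: 3 2 5 4 1 6 8 7 9 0

Derivation:
After op 1 (in_shuffle): [7 1 2 0 8 4 3 9 6 5]
After op 2 (in_shuffle): [4 7 3 1 9 2 6 0 5 8]
After op 3 (in_shuffle): [2 4 6 7 0 3 5 1 8 9]
After op 4 (in_shuffle): [3 2 5 4 1 6 8 7 9 0]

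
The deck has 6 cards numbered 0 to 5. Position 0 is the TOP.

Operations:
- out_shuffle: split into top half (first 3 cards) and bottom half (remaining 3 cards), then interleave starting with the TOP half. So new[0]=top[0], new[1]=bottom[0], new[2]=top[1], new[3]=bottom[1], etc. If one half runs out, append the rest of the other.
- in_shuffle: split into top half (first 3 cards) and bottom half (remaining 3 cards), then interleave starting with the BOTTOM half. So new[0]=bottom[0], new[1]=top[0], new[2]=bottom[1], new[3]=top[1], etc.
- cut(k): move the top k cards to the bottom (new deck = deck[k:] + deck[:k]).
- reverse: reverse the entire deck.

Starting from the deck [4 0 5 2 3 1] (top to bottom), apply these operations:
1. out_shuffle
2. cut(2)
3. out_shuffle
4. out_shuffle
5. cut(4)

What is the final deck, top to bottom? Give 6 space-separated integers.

Answer: 3 2 0 4 1 5

Derivation:
After op 1 (out_shuffle): [4 2 0 3 5 1]
After op 2 (cut(2)): [0 3 5 1 4 2]
After op 3 (out_shuffle): [0 1 3 4 5 2]
After op 4 (out_shuffle): [0 4 1 5 3 2]
After op 5 (cut(4)): [3 2 0 4 1 5]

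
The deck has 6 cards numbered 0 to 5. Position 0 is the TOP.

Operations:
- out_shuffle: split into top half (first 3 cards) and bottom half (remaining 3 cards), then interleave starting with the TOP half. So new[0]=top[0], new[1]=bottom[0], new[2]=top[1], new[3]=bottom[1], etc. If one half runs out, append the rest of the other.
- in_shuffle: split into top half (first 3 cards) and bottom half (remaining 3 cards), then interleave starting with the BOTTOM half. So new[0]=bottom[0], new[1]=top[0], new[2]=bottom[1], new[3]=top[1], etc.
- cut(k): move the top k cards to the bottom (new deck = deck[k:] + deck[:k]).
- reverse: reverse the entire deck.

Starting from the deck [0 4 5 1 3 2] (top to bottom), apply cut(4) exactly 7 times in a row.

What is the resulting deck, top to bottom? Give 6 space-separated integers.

After op 1 (cut(4)): [3 2 0 4 5 1]
After op 2 (cut(4)): [5 1 3 2 0 4]
After op 3 (cut(4)): [0 4 5 1 3 2]
After op 4 (cut(4)): [3 2 0 4 5 1]
After op 5 (cut(4)): [5 1 3 2 0 4]
After op 6 (cut(4)): [0 4 5 1 3 2]
After op 7 (cut(4)): [3 2 0 4 5 1]

Answer: 3 2 0 4 5 1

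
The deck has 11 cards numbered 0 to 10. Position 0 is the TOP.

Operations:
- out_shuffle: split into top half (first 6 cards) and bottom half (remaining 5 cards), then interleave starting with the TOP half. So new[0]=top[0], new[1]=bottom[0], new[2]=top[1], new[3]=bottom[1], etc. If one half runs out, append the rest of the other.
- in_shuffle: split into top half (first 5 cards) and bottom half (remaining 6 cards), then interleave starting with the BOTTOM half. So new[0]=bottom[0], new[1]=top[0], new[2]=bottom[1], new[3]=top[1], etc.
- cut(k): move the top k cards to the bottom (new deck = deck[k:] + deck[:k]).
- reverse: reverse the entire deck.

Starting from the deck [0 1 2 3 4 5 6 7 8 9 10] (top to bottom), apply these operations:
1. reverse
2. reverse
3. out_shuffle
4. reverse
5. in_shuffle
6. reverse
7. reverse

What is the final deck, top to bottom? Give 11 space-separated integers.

Answer: 8 5 2 10 7 4 1 9 6 3 0

Derivation:
After op 1 (reverse): [10 9 8 7 6 5 4 3 2 1 0]
After op 2 (reverse): [0 1 2 3 4 5 6 7 8 9 10]
After op 3 (out_shuffle): [0 6 1 7 2 8 3 9 4 10 5]
After op 4 (reverse): [5 10 4 9 3 8 2 7 1 6 0]
After op 5 (in_shuffle): [8 5 2 10 7 4 1 9 6 3 0]
After op 6 (reverse): [0 3 6 9 1 4 7 10 2 5 8]
After op 7 (reverse): [8 5 2 10 7 4 1 9 6 3 0]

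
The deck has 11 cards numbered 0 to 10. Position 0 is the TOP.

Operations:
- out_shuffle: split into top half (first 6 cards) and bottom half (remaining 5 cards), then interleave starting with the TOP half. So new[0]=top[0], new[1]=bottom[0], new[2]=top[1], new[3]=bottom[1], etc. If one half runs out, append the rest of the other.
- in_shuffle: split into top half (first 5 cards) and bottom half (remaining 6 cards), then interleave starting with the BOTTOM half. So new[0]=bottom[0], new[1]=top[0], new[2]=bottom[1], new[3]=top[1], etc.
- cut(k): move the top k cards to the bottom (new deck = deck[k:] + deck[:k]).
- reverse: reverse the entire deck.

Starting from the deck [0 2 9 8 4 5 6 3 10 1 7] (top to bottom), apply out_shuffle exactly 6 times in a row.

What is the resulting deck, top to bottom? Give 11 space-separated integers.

Answer: 0 5 7 4 1 8 10 9 3 2 6

Derivation:
After op 1 (out_shuffle): [0 6 2 3 9 10 8 1 4 7 5]
After op 2 (out_shuffle): [0 8 6 1 2 4 3 7 9 5 10]
After op 3 (out_shuffle): [0 3 8 7 6 9 1 5 2 10 4]
After op 4 (out_shuffle): [0 1 3 5 8 2 7 10 6 4 9]
After op 5 (out_shuffle): [0 7 1 10 3 6 5 4 8 9 2]
After op 6 (out_shuffle): [0 5 7 4 1 8 10 9 3 2 6]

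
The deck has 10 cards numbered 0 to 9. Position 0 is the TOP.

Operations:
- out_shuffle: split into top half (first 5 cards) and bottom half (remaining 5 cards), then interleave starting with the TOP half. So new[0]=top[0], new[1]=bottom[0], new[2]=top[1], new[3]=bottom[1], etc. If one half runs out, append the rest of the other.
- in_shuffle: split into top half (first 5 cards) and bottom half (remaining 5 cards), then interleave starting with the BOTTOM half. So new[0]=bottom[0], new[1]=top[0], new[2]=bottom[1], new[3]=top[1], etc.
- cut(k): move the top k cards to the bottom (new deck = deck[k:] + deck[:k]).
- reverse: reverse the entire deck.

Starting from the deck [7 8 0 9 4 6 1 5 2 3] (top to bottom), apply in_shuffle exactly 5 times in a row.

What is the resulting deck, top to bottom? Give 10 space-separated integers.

After op 1 (in_shuffle): [6 7 1 8 5 0 2 9 3 4]
After op 2 (in_shuffle): [0 6 2 7 9 1 3 8 4 5]
After op 3 (in_shuffle): [1 0 3 6 8 2 4 7 5 9]
After op 4 (in_shuffle): [2 1 4 0 7 3 5 6 9 8]
After op 5 (in_shuffle): [3 2 5 1 6 4 9 0 8 7]

Answer: 3 2 5 1 6 4 9 0 8 7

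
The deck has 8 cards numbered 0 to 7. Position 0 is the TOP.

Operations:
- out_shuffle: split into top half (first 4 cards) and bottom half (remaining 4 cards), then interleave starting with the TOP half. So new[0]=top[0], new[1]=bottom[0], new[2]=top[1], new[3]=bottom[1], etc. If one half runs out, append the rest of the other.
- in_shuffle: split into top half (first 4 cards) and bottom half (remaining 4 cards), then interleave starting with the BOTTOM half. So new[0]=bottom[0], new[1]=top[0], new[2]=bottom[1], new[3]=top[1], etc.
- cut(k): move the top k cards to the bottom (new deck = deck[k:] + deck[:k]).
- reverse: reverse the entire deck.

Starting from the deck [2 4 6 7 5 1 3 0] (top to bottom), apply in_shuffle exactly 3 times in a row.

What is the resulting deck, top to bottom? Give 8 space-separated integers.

Answer: 0 3 1 5 7 6 4 2

Derivation:
After op 1 (in_shuffle): [5 2 1 4 3 6 0 7]
After op 2 (in_shuffle): [3 5 6 2 0 1 7 4]
After op 3 (in_shuffle): [0 3 1 5 7 6 4 2]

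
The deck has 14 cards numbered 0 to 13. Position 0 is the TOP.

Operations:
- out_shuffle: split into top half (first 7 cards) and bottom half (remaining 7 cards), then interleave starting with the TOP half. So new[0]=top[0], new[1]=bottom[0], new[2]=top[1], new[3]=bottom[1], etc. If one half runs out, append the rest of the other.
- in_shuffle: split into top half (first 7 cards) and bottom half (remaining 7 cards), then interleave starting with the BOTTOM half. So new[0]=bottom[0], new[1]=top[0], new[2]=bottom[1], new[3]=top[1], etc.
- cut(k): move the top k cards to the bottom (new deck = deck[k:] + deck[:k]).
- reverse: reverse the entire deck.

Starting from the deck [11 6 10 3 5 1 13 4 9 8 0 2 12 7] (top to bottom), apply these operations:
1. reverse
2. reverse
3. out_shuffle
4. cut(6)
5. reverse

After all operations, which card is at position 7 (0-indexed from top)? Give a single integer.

After op 1 (reverse): [7 12 2 0 8 9 4 13 1 5 3 10 6 11]
After op 2 (reverse): [11 6 10 3 5 1 13 4 9 8 0 2 12 7]
After op 3 (out_shuffle): [11 4 6 9 10 8 3 0 5 2 1 12 13 7]
After op 4 (cut(6)): [3 0 5 2 1 12 13 7 11 4 6 9 10 8]
After op 5 (reverse): [8 10 9 6 4 11 7 13 12 1 2 5 0 3]
Position 7: card 13.

Answer: 13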